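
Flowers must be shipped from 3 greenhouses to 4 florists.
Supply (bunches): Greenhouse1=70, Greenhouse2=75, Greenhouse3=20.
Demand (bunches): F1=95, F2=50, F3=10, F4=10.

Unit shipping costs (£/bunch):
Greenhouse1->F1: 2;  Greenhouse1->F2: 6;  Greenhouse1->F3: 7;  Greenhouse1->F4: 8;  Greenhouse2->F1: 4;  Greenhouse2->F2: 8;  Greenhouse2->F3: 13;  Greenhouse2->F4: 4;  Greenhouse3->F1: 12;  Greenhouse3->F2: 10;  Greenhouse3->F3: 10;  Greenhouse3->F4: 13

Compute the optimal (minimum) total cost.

An optimal shipping plan:
  Greenhouse1 to F1: 30 × £2 = £60
  Greenhouse1 to F2: 40 × £6 = £240
  Greenhouse2 to F1: 65 × £4 = £260
  Greenhouse2 to F4: 10 × £4 = £40
  Greenhouse3 to F2: 10 × £10 = £100
  Greenhouse3 to F3: 10 × £10 = £100
Total = 60 + 240 + 260 + 40 + 100 + 100 = £800.

800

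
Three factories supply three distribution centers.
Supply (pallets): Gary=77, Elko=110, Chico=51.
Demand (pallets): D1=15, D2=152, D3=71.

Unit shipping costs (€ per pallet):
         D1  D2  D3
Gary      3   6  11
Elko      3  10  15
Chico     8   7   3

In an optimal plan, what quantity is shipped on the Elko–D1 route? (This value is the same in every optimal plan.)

15

Optimal shipments:
  Gary to D2: 57 × €6 = €342
  Gary to D3: 20 × €11 = €220
  Elko to D1: 15 × €3 = €45
  Elko to D2: 95 × €10 = €950
  Chico to D3: 51 × €3 = €153
Total cost = €1710.
So Elko→D1 carries 15 pallets.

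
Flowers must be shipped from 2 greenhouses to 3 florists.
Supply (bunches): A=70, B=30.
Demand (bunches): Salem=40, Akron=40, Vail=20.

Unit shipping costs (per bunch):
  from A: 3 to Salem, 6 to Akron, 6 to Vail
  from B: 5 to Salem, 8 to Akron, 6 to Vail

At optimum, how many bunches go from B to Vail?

20

Solving gives:
  A–Salem: 30 × 3 = 90
  A–Akron: 40 × 6 = 240
  B–Salem: 10 × 5 = 50
  B–Vail: 20 × 6 = 120
Total cost = 500.
So B→Vail carries 20 bunches.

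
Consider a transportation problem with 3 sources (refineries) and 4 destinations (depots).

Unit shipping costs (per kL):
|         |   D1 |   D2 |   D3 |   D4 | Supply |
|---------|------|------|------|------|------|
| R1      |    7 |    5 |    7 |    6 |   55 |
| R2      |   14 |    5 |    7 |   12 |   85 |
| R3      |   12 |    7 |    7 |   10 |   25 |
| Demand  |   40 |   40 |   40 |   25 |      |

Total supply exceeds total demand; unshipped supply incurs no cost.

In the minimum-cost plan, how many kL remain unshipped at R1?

0

Minimum-cost shipments:
  R1 to D1: 40 kL
  R1 to D4: 15 kL
  R2 to D2: 40 kL
  R2 to D3: 25 kL
  R3 to D3: 15 kL
  R3 to D4: 10 kL
Total cost = 950.
R1 ships 55 of its 55, leaving 0.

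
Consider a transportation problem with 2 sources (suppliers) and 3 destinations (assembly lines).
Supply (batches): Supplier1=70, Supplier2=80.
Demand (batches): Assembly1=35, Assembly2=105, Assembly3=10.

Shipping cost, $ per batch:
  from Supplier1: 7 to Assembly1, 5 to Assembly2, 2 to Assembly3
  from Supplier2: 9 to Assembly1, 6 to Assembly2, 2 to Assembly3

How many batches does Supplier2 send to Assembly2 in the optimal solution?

70

The minimum-cost plan:
  Supplier1–Assembly1: 35 batches
  Supplier1–Assembly2: 35 batches
  Supplier2–Assembly2: 70 batches
  Supplier2–Assembly3: 10 batches
Total cost = $860.
So Supplier2→Assembly2 carries 70 batches.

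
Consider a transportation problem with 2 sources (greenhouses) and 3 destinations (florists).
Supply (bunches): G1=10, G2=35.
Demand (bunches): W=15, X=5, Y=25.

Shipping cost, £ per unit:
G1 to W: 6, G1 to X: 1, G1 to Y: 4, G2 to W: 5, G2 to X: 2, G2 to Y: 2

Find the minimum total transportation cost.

An optimal shipping plan:
  G1–W: 5 × £6 = £30
  G1–X: 5 × £1 = £5
  G2–W: 10 × £5 = £50
  G2–Y: 25 × £2 = £50
Total = 30 + 5 + 50 + 50 = £135.

135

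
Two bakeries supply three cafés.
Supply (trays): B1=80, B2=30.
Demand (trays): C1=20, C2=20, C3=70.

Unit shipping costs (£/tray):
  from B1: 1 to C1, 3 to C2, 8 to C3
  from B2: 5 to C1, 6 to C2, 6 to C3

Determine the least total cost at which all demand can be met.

Optimal allocation:
  B1–C1: 20 × £1 = £20
  B1–C2: 20 × £3 = £60
  B1–C3: 40 × £8 = £320
  B2–C3: 30 × £6 = £180
Total = 20 + 60 + 320 + 180 = £580.
(Supply check: B1 ships 80; B2 ships 30.)

580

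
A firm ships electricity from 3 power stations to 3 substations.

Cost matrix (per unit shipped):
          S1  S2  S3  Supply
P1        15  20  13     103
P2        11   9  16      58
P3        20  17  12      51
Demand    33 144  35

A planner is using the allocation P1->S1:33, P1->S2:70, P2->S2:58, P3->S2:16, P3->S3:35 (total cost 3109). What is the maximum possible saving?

Current plan cost = 33·15 + 70·20 + 58·9 + 16·17 + 35·12 = 3109.
Optimal plan:
  P1 to S1: 33 × 15 = 495
  P1 to S2: 35 × 20 = 700
  P1 to S3: 35 × 13 = 455
  P2 to S2: 58 × 9 = 522
  P3 to S2: 51 × 17 = 867
Optimal cost = 3039.
Saving = 3109 − 3039 = 70.

70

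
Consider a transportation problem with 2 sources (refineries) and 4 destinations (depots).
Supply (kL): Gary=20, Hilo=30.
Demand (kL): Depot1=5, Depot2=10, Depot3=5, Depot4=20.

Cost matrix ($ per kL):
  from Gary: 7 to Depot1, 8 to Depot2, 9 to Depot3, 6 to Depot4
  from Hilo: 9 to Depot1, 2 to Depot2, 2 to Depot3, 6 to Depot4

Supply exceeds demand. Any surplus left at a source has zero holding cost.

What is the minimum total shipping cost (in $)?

185

Optimal allocation:
  Gary→Depot1: 5 × $7 = $35
  Gary→Depot4: 15 × $6 = $90
  Hilo→Depot2: 10 × $2 = $20
  Hilo→Depot3: 5 × $2 = $10
  Hilo→Depot4: 5 × $6 = $30
Total = 35 + 90 + 20 + 10 + 30 = $185.
(Supply check: Gary ships 20; Hilo ships 20.)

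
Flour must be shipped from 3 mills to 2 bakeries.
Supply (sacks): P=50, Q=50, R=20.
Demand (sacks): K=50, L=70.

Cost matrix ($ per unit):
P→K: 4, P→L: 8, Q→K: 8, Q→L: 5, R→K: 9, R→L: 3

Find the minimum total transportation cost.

A cheapest plan:
  P–K: 50 × $4 = $200
  Q–L: 50 × $5 = $250
  R–L: 20 × $3 = $60
Total = 200 + 250 + 60 = $510.

510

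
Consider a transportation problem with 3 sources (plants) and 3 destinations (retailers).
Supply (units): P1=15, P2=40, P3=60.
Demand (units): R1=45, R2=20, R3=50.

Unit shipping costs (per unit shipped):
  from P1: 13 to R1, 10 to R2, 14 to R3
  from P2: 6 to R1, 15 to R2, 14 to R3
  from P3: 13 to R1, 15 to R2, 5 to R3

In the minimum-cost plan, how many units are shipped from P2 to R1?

40

Optimal shipments:
  P1–R2: 15 units
  P2–R1: 40 units
  P3–R1: 5 units
  P3–R2: 5 units
  P3–R3: 50 units
Total cost = 780.
So P2→R1 carries 40 units.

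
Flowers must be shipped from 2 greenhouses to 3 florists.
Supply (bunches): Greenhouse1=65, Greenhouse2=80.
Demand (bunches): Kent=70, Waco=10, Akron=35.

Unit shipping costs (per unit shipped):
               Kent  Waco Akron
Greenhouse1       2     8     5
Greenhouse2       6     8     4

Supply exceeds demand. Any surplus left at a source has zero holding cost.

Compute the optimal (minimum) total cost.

Optimal allocation:
  Greenhouse1→Kent: 65 × 2 = 130
  Greenhouse2→Kent: 5 × 6 = 30
  Greenhouse2→Waco: 10 × 8 = 80
  Greenhouse2→Akron: 35 × 4 = 140
Total = 130 + 30 + 80 + 140 = 380.
(Supply check: Greenhouse1 ships 65; Greenhouse2 ships 50.)

380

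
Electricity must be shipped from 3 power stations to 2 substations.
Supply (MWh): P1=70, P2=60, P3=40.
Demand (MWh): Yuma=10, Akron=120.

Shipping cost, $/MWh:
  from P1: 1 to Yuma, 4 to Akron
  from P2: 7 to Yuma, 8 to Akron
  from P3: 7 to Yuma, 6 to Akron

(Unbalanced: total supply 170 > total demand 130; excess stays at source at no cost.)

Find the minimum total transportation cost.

650

One minimum-cost allocation:
  P1→Yuma: 10 × $1 = $10
  P1→Akron: 60 × $4 = $240
  P2→Akron: 20 × $8 = $160
  P3→Akron: 40 × $6 = $240
Total = 10 + 240 + 160 + 240 = $650.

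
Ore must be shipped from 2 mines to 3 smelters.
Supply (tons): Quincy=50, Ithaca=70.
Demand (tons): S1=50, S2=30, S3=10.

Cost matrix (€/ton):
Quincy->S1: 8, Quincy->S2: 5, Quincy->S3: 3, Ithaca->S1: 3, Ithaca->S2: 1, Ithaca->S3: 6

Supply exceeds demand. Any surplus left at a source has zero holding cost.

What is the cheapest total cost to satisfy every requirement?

250

Optimal allocation:
  Quincy->S2: 10 × €5 = €50
  Quincy->S3: 10 × €3 = €30
  Ithaca->S1: 50 × €3 = €150
  Ithaca->S2: 20 × €1 = €20
Total = 50 + 30 + 150 + 20 = €250.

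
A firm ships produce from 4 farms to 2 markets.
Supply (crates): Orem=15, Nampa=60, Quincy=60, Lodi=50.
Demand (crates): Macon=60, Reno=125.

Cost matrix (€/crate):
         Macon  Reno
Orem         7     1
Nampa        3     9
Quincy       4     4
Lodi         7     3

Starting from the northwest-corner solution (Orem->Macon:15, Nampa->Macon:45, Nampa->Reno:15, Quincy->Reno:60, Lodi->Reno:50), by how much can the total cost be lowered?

Current plan cost = 15·7 + 45·3 + 15·9 + 60·4 + 50·3 = €765.
Optimal plan:
  Orem→Reno: 15 × €1 = €15
  Nampa→Macon: 60 × €3 = €180
  Quincy→Reno: 60 × €4 = €240
  Lodi→Reno: 50 × €3 = €150
Optimal cost = €585.
Saving = 765 − 585 = €180.

180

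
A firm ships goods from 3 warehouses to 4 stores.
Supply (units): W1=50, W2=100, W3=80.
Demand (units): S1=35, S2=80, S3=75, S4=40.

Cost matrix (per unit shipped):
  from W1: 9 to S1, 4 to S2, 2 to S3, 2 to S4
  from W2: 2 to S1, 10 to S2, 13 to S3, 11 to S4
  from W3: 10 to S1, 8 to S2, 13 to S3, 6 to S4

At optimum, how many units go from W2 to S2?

Optimal shipments:
  W1–S3: 50 × 2 = 100
  W2–S1: 35 × 2 = 70
  W2–S2: 40 × 10 = 400
  W2–S3: 25 × 13 = 325
  W3–S2: 40 × 8 = 320
  W3–S4: 40 × 6 = 240
Total cost = 1455.
So W2→S2 carries 40 units.

40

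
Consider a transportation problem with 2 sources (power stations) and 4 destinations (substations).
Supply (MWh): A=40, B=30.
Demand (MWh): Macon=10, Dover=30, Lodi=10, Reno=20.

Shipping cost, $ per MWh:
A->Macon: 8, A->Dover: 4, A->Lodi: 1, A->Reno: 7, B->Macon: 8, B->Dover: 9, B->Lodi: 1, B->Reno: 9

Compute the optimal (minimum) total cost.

A cheapest plan:
  A to Dover: 30 × $4 = $120
  A to Reno: 10 × $7 = $70
  B to Macon: 10 × $8 = $80
  B to Lodi: 10 × $1 = $10
  B to Reno: 10 × $9 = $90
Total = 120 + 70 + 80 + 10 + 90 = $370.
(Supply check: A ships 40; B ships 30.)

370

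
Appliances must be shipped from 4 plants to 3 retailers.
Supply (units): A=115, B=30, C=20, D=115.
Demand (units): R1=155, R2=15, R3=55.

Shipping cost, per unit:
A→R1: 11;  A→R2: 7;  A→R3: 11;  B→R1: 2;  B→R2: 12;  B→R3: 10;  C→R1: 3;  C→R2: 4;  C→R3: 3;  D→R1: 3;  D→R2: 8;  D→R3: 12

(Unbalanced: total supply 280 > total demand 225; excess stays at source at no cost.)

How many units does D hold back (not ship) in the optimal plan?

0

An optimal plan:
  A–R1: 10 × 11 = 110
  A–R2: 15 × 7 = 105
  A–R3: 35 × 11 = 385
  B–R1: 30 × 2 = 60
  C–R3: 20 × 3 = 60
  D–R1: 115 × 3 = 345
Total cost = 1065.
D ships 115 of its 115, leaving 0.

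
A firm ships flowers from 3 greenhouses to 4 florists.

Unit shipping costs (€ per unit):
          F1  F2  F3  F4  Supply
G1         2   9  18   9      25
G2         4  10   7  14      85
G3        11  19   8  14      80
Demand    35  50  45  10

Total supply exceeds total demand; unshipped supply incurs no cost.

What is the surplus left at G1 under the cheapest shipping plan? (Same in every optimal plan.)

An optimal plan:
  G1 to F1: 15 bunches
  G1 to F4: 10 bunches
  G2 to F1: 20 bunches
  G2 to F2: 50 bunches
  G2 to F3: 15 bunches
  G3 to F3: 30 bunches
Total cost = €1045.
G1 ships 25 of its 25, leaving 0.

0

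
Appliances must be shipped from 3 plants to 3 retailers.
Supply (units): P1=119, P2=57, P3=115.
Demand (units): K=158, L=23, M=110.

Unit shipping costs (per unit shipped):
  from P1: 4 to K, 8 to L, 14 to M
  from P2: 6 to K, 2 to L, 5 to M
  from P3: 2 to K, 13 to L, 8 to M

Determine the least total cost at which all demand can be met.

An optimal shipping plan:
  P1 to K: 119 × 4 = 476
  P2 to L: 23 × 2 = 46
  P2 to M: 34 × 5 = 170
  P3 to K: 39 × 2 = 78
  P3 to M: 76 × 8 = 608
Total = 476 + 46 + 170 + 78 + 608 = 1378.

1378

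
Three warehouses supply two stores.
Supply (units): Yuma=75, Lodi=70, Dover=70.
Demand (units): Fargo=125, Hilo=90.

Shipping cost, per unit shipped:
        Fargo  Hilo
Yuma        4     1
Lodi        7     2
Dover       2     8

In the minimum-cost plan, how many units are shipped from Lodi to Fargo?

0

Solving gives:
  Yuma–Fargo: 55 × 4 = 220
  Yuma–Hilo: 20 × 1 = 20
  Lodi–Hilo: 70 × 2 = 140
  Dover–Fargo: 70 × 2 = 140
Total cost = 520.
The route Lodi→Fargo is not used.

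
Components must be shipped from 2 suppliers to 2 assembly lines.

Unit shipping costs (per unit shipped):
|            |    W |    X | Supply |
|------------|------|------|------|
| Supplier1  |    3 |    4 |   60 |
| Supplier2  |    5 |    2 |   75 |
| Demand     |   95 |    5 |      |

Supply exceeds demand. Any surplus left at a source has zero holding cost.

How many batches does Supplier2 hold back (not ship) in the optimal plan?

Minimum-cost shipments:
  Supplier1 to W: 60 × 3 = 180
  Supplier2 to W: 35 × 5 = 175
  Supplier2 to X: 5 × 2 = 10
Total cost = 365.
Supplier2 ships 40 of its 75, leaving 35.

35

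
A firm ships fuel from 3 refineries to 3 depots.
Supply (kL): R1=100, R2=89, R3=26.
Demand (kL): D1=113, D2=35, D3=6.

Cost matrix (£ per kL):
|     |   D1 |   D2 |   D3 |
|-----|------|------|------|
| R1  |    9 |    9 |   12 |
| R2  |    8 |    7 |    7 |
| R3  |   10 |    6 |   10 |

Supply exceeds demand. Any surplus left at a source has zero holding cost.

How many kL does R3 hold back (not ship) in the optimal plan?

An optimal plan:
  R1->D1: 39 × £9 = £351
  R2->D1: 74 × £8 = £592
  R2->D2: 9 × £7 = £63
  R2->D3: 6 × £7 = £42
  R3->D2: 26 × £6 = £156
Total cost = £1204.
R3 ships 26 of its 26, leaving 0.

0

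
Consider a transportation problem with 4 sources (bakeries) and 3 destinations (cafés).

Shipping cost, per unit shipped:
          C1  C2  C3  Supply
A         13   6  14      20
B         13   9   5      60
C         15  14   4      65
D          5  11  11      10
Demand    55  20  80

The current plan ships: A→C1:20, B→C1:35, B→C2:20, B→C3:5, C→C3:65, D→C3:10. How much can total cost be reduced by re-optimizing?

Current plan cost = 20·13 + 35·13 + 20·9 + 5·5 + 65·4 + 10·11 = 1290.
Optimal plan:
  A–C2: 20 × 6 = 120
  B–C1: 45 × 13 = 585
  B–C3: 15 × 5 = 75
  C–C3: 65 × 4 = 260
  D–C1: 10 × 5 = 50
Optimal cost = 1090.
Saving = 1290 − 1090 = 200.

200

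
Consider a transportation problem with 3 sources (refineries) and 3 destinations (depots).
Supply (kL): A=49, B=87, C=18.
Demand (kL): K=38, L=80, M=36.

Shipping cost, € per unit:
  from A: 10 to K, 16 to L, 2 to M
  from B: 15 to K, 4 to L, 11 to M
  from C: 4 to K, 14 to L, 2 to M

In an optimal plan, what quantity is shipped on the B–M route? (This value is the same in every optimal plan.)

0

The minimum-cost plan:
  A->K: 13 × €10 = €130
  A->M: 36 × €2 = €72
  B->K: 7 × €15 = €105
  B->L: 80 × €4 = €320
  C->K: 18 × €4 = €72
Total cost = €699.
The route B→M is not used.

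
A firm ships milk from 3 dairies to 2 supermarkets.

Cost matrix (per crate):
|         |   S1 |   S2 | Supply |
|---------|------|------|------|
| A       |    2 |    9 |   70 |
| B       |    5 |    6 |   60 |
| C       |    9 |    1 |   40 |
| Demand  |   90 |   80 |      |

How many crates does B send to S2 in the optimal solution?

The minimum-cost plan:
  A to S1: 70 × 2 = 140
  B to S1: 20 × 5 = 100
  B to S2: 40 × 6 = 240
  C to S2: 40 × 1 = 40
Total cost = 520.
So B→S2 carries 40 crates.

40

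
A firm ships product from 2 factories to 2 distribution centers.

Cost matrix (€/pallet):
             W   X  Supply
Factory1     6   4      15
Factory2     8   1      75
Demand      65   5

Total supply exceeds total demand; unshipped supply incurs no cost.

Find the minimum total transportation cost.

495

An optimal shipping plan:
  Factory1 to W: 15 × €6 = €90
  Factory2 to W: 50 × €8 = €400
  Factory2 to X: 5 × €1 = €5
Total = 90 + 400 + 5 = €495.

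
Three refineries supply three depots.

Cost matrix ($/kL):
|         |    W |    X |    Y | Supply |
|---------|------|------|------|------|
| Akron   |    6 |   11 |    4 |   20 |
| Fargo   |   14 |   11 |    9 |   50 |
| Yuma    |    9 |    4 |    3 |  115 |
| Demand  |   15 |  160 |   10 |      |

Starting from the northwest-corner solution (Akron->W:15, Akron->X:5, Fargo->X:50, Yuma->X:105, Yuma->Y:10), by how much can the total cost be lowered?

35

Current plan cost = 15·6 + 5·11 + 50·11 + 105·4 + 10·3 = $1145.
Optimal plan:
  Akron–W: 15 × $6 = $90
  Akron–Y: 5 × $4 = $20
  Fargo–X: 45 × $11 = $495
  Fargo–Y: 5 × $9 = $45
  Yuma–X: 115 × $4 = $460
Optimal cost = $1110.
Saving = 1145 − 1110 = $35.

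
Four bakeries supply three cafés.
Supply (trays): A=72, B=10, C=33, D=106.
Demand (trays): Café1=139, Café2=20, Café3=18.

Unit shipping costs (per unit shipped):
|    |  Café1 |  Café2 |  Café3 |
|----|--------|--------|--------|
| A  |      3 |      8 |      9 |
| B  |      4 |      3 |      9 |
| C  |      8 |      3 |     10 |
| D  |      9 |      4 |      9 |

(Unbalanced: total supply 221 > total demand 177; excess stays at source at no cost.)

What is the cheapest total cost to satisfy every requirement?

978

Optimal allocation:
  A->Café1: 72 × 3 = 216
  B->Café1: 10 × 4 = 40
  C->Café1: 33 × 8 = 264
  D->Café1: 24 × 9 = 216
  D->Café2: 20 × 4 = 80
  D->Café3: 18 × 9 = 162
Total = 216 + 40 + 264 + 216 + 80 + 162 = 978.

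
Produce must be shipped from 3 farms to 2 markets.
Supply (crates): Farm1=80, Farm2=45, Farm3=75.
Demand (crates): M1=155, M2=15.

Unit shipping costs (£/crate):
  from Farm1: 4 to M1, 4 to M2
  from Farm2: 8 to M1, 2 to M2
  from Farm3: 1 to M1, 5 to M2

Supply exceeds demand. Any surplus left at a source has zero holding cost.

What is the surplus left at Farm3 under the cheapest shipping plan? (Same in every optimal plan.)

0

An optimal plan:
  Farm1–M1: 80 × £4 = £320
  Farm2–M2: 15 × £2 = £30
  Farm3–M1: 75 × £1 = £75
Total cost = £425.
Farm3 ships 75 of its 75, leaving 0.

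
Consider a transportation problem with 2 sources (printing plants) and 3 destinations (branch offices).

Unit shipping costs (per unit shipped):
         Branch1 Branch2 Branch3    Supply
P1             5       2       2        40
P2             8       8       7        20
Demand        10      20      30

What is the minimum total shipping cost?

An optimal shipping plan:
  P1 to Branch2: 20 × 2 = 40
  P1 to Branch3: 20 × 2 = 40
  P2 to Branch1: 10 × 8 = 80
  P2 to Branch3: 10 × 7 = 70
Total = 40 + 40 + 80 + 70 = 230.

230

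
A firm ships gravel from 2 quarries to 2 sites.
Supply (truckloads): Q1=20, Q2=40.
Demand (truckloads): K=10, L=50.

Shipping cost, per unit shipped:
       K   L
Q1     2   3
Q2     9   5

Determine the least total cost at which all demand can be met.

250

A cheapest plan:
  Q1–K: 10 truckloads
  Q1–L: 10 truckloads
  Q2–L: 40 truckloads
Total cost = 250.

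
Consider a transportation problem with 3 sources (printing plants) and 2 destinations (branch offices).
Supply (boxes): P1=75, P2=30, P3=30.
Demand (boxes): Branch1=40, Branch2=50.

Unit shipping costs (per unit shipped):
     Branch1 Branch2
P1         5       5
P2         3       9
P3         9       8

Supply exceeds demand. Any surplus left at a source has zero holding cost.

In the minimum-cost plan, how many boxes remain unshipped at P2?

Minimum-cost shipments:
  P1 to Branch1: 10 × 5 = 50
  P1 to Branch2: 50 × 5 = 250
  P2 to Branch1: 30 × 3 = 90
Total cost = 390.
P2 ships 30 of its 30, leaving 0.

0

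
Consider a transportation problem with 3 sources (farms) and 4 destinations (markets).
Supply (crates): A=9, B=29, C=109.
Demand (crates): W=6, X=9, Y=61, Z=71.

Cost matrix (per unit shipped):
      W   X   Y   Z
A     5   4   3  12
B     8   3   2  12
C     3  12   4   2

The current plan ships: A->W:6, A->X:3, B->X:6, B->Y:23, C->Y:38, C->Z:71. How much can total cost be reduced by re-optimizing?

Current plan cost = 6·5 + 3·4 + 6·3 + 23·2 + 38·4 + 71·2 = 400.
Optimal plan:
  A→X: 9 × 4 = 36
  B→Y: 29 × 2 = 58
  C→W: 6 × 3 = 18
  C→Y: 32 × 4 = 128
  C→Z: 71 × 2 = 142
Optimal cost = 382.
Saving = 400 − 382 = 18.

18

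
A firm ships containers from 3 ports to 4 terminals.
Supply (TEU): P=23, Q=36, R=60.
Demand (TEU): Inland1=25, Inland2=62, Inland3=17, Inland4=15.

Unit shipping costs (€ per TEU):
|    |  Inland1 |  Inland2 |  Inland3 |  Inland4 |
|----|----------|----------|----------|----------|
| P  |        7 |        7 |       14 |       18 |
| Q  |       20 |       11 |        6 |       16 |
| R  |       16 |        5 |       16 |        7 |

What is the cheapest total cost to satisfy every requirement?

A cheapest plan:
  P→Inland1: 23 × €7 = €161
  Q→Inland1: 2 × €20 = €40
  Q→Inland2: 17 × €11 = €187
  Q→Inland3: 17 × €6 = €102
  R→Inland2: 45 × €5 = €225
  R→Inland4: 15 × €7 = €105
Total = 161 + 40 + 187 + 102 + 225 + 105 = €820.
(Supply check: P ships 23; Q ships 36; R ships 60.)

820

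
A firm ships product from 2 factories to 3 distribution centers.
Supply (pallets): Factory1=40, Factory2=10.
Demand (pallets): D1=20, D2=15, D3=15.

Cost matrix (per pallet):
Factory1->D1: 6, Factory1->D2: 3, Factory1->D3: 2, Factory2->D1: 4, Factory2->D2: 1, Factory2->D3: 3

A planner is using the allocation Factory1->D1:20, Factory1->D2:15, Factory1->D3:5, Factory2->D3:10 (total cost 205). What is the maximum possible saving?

30

Current plan cost = 20·6 + 15·3 + 5·2 + 10·3 = 205.
Optimal plan:
  Factory1->D1: 10 × 6 = 60
  Factory1->D2: 15 × 3 = 45
  Factory1->D3: 15 × 2 = 30
  Factory2->D1: 10 × 4 = 40
Optimal cost = 175.
Saving = 205 − 175 = 30.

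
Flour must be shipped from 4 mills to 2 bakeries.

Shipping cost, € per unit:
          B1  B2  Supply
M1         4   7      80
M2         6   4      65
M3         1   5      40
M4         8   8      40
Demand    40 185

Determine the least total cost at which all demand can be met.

1180

One minimum-cost allocation:
  M1–B2: 80 sacks
  M2–B2: 65 sacks
  M3–B1: 40 sacks
  M4–B2: 40 sacks
Total cost = €1180.
(Supply check: M1 ships 80; M2 ships 65; M3 ships 40; M4 ships 40.)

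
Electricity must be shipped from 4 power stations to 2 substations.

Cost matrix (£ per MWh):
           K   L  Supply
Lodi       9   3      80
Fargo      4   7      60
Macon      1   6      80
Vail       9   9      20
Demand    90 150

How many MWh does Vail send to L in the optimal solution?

Solving gives:
  Lodi->L: 80 × £3 = £240
  Fargo->K: 10 × £4 = £40
  Fargo->L: 50 × £7 = £350
  Macon->K: 80 × £1 = £80
  Vail->L: 20 × £9 = £180
Total cost = £890.
So Vail→L carries 20 MWh.

20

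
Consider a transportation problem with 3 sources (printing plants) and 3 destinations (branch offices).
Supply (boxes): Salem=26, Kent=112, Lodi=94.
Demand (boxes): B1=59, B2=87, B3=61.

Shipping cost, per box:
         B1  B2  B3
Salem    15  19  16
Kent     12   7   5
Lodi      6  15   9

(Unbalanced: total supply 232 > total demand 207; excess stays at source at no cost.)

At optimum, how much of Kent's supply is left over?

0

An optimal plan:
  Salem→B3: 1 × 16 = 16
  Kent→B2: 87 × 7 = 609
  Kent→B3: 25 × 5 = 125
  Lodi→B1: 59 × 6 = 354
  Lodi→B3: 35 × 9 = 315
Total cost = 1419.
Kent ships 112 of its 112, leaving 0.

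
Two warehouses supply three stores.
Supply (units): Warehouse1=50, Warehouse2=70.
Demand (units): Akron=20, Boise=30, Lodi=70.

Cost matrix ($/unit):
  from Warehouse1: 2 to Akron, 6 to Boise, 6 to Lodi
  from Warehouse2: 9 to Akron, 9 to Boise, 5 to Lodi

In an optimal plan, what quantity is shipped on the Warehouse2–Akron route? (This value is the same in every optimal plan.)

0

Optimal shipments:
  Warehouse1→Akron: 20 × $2 = $40
  Warehouse1→Boise: 30 × $6 = $180
  Warehouse2→Lodi: 70 × $5 = $350
Total cost = $570.
The route Warehouse2→Akron is not used.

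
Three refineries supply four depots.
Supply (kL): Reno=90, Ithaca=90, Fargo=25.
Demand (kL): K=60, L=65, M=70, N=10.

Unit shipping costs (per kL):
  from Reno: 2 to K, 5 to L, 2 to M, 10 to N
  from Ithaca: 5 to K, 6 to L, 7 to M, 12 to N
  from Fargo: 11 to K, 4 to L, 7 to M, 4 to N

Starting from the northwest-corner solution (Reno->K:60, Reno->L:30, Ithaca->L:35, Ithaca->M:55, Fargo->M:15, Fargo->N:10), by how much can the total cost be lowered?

Current plan cost = 60·2 + 30·5 + 35·6 + 55·7 + 15·7 + 10·4 = 1010.
Optimal plan:
  Reno–K: 20 × 2 = 40
  Reno–M: 70 × 2 = 140
  Ithaca–K: 40 × 5 = 200
  Ithaca–L: 50 × 6 = 300
  Fargo–L: 15 × 4 = 60
  Fargo–N: 10 × 4 = 40
Optimal cost = 780.
Saving = 1010 − 780 = 230.

230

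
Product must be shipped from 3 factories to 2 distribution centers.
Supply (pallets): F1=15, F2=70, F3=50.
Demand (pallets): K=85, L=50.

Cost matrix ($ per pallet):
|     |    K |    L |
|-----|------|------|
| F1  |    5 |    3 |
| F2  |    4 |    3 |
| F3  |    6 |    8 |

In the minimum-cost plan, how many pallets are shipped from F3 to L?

0

Optimal shipments:
  F1–L: 15 × $3 = $45
  F2–K: 35 × $4 = $140
  F2–L: 35 × $3 = $105
  F3–K: 50 × $6 = $300
Total cost = $590.
The route F3→L is not used.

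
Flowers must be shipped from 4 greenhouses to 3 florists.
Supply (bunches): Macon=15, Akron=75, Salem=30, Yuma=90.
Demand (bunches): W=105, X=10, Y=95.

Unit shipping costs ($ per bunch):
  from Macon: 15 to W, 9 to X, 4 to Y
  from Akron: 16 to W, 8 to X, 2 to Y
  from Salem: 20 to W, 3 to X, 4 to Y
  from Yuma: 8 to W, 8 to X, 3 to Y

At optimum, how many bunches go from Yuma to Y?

0

Optimal shipments:
  Macon–W: 15 bunches
  Akron–Y: 75 bunches
  Salem–X: 10 bunches
  Salem–Y: 20 bunches
  Yuma–W: 90 bunches
Total cost = $1205.
The route Yuma→Y is not used.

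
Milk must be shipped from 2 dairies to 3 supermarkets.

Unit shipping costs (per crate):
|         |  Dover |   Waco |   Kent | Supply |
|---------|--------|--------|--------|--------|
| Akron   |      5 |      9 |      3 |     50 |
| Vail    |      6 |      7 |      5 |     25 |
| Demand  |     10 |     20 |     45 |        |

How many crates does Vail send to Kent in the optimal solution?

Optimal shipments:
  Akron to Dover: 5 × 5 = 25
  Akron to Kent: 45 × 3 = 135
  Vail to Dover: 5 × 6 = 30
  Vail to Waco: 20 × 7 = 140
Total cost = 330.
The route Vail→Kent is not used.

0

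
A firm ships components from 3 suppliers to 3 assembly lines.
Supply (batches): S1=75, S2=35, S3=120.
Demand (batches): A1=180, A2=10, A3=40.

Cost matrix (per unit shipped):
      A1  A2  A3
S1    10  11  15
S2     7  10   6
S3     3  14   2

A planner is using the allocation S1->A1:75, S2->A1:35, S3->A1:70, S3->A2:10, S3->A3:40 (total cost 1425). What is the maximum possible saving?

Current plan cost = 75·10 + 35·7 + 70·3 + 10·14 + 40·2 = 1425.
Optimal plan:
  S1→A1: 65 × 10 = 650
  S1→A2: 10 × 11 = 110
  S2→A1: 35 × 7 = 245
  S3→A1: 80 × 3 = 240
  S3→A3: 40 × 2 = 80
Optimal cost = 1325.
Saving = 1425 − 1325 = 100.

100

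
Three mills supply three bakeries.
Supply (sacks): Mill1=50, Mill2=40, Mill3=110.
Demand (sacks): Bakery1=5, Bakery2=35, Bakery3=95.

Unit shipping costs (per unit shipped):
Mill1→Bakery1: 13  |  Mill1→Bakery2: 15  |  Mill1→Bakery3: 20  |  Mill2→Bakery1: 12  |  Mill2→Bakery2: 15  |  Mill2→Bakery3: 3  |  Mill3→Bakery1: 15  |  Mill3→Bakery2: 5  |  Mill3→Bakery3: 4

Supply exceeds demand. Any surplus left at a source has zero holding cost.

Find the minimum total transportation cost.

A cheapest plan:
  Mill2–Bakery1: 5 × 12 = 60
  Mill2–Bakery3: 35 × 3 = 105
  Mill3–Bakery2: 35 × 5 = 175
  Mill3–Bakery3: 60 × 4 = 240
Total = 60 + 105 + 175 + 240 = 580.

580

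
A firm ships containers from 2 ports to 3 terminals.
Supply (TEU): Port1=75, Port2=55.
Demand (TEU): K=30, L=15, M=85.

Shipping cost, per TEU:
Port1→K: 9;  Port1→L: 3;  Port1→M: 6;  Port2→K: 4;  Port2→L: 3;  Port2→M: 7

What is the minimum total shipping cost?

685

One minimum-cost allocation:
  Port1→M: 75 × 6 = 450
  Port2→K: 30 × 4 = 120
  Port2→L: 15 × 3 = 45
  Port2→M: 10 × 7 = 70
Total = 450 + 120 + 45 + 70 = 685.
(Supply check: Port1 ships 75; Port2 ships 55.)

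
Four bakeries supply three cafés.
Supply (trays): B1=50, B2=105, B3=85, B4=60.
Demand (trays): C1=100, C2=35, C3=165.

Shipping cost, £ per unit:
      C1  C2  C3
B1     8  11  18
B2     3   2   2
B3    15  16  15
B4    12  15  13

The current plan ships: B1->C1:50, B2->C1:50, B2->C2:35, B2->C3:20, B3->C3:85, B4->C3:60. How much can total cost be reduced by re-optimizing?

100

Current plan cost = 50·8 + 50·3 + 35·2 + 20·2 + 85·15 + 60·13 = £2715.
Optimal plan:
  B1–C1: 50 trays
  B2–C2: 35 trays
  B2–C3: 70 trays
  B3–C3: 85 trays
  B4–C1: 50 trays
  B4–C3: 10 trays
Optimal cost = £2615.
Saving = 2715 − 2615 = £100.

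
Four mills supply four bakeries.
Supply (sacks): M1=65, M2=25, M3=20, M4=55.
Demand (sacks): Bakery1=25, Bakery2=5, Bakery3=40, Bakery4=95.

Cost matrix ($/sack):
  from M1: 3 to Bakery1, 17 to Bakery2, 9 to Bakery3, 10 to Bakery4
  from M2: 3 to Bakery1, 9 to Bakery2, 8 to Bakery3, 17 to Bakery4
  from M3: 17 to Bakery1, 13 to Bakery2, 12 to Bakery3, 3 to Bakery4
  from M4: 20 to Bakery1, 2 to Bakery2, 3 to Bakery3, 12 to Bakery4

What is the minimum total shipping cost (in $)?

Optimal allocation:
  M1->Bakery4: 65 × $10 = $650
  M2->Bakery1: 25 × $3 = $75
  M3->Bakery4: 20 × $3 = $60
  M4->Bakery2: 5 × $2 = $10
  M4->Bakery3: 40 × $3 = $120
  M4->Bakery4: 10 × $12 = $120
Total = 650 + 75 + 60 + 10 + 120 + 120 = $1035.
(Supply check: M1 ships 65; M2 ships 25; M3 ships 20; M4 ships 55.)

1035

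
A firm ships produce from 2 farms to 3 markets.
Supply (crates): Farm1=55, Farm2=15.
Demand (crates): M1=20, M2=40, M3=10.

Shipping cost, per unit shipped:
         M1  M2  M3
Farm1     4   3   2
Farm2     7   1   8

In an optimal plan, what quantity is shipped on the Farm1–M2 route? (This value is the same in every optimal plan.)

Optimal shipments:
  Farm1–M1: 20 × 4 = 80
  Farm1–M2: 25 × 3 = 75
  Farm1–M3: 10 × 2 = 20
  Farm2–M2: 15 × 1 = 15
Total cost = 190.
So Farm1→M2 carries 25 crates.

25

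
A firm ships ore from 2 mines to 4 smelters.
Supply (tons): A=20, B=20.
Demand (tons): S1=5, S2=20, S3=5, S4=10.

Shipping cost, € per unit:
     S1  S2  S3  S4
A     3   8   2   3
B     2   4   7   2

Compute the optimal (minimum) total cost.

One minimum-cost allocation:
  A to S1: 5 × €3 = €15
  A to S3: 5 × €2 = €10
  A to S4: 10 × €3 = €30
  B to S2: 20 × €4 = €80
Total = 15 + 10 + 30 + 80 = €135.

135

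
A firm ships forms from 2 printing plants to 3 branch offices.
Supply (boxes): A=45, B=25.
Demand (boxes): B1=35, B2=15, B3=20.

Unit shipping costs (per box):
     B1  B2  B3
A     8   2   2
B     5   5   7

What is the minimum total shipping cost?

275

A cheapest plan:
  A→B1: 10 × 8 = 80
  A→B2: 15 × 2 = 30
  A→B3: 20 × 2 = 40
  B→B1: 25 × 5 = 125
Total = 80 + 30 + 40 + 125 = 275.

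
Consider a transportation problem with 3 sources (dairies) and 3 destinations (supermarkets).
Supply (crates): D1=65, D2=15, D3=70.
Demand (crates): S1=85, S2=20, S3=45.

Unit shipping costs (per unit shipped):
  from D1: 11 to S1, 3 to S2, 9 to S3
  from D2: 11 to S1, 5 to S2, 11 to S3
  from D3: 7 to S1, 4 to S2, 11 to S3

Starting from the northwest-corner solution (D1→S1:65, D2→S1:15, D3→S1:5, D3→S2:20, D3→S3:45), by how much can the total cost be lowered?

370

Current plan cost = 65·11 + 15·11 + 5·7 + 20·4 + 45·11 = 1490.
Optimal plan:
  D1 to S2: 20 × 3 = 60
  D1 to S3: 45 × 9 = 405
  D2 to S1: 15 × 11 = 165
  D3 to S1: 70 × 7 = 490
Optimal cost = 1120.
Saving = 1490 − 1120 = 370.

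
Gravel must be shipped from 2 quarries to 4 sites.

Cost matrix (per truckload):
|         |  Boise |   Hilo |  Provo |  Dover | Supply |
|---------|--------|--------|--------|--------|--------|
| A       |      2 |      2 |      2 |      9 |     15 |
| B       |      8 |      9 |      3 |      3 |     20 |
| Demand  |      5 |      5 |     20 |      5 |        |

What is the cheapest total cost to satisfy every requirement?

90

A cheapest plan:
  A→Boise: 5 × 2 = 10
  A→Hilo: 5 × 2 = 10
  A→Provo: 5 × 2 = 10
  B→Provo: 15 × 3 = 45
  B→Dover: 5 × 3 = 15
Total = 10 + 10 + 10 + 45 + 15 = 90.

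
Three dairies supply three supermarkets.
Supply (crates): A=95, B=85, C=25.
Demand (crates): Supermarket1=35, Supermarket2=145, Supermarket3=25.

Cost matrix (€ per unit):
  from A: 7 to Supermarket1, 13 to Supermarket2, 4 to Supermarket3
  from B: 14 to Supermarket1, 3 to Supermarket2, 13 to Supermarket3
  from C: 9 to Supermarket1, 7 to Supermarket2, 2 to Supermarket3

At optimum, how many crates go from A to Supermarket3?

25

Optimal shipments:
  A->Supermarket1: 35 × €7 = €245
  A->Supermarket2: 35 × €13 = €455
  A->Supermarket3: 25 × €4 = €100
  B->Supermarket2: 85 × €3 = €255
  C->Supermarket2: 25 × €7 = €175
Total cost = €1230.
So A→Supermarket3 carries 25 crates.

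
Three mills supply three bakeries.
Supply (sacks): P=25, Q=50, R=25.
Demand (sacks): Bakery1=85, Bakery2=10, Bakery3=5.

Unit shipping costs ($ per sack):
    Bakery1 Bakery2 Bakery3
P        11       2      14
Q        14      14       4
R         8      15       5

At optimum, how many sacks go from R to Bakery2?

0

Solving gives:
  P to Bakery1: 15 × $11 = $165
  P to Bakery2: 10 × $2 = $20
  Q to Bakery1: 45 × $14 = $630
  Q to Bakery3: 5 × $4 = $20
  R to Bakery1: 25 × $8 = $200
Total cost = $1035.
The route R→Bakery2 is not used.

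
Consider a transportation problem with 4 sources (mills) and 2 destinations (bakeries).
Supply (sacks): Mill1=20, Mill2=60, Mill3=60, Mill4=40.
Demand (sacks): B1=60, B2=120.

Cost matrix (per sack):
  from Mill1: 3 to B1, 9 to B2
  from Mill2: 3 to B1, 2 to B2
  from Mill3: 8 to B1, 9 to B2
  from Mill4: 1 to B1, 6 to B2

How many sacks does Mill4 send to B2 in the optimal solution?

Solving gives:
  Mill1–B1: 20 × 3 = 60
  Mill2–B2: 60 × 2 = 120
  Mill3–B2: 60 × 9 = 540
  Mill4–B1: 40 × 1 = 40
Total cost = 760.
The route Mill4→B2 is not used.

0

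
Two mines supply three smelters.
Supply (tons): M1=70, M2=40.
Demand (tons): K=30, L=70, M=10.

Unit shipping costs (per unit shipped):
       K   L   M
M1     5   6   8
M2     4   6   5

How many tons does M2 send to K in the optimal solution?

30

The minimum-cost plan:
  M1–L: 70 × 6 = 420
  M2–K: 30 × 4 = 120
  M2–M: 10 × 5 = 50
Total cost = 590.
So M2→K carries 30 tons.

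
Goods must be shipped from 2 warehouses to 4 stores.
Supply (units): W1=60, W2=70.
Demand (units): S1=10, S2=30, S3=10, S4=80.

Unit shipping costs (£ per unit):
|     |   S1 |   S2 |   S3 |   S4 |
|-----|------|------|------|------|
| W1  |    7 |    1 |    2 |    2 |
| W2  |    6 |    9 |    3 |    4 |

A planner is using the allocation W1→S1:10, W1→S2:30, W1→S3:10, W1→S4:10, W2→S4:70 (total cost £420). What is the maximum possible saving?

40

Current plan cost = 10·7 + 30·1 + 10·2 + 10·2 + 70·4 = £420.
Optimal plan:
  W1–S2: 30 × £1 = £30
  W1–S4: 30 × £2 = £60
  W2–S1: 10 × £6 = £60
  W2–S3: 10 × £3 = £30
  W2–S4: 50 × £4 = £200
Optimal cost = £380.
Saving = 420 − 380 = £40.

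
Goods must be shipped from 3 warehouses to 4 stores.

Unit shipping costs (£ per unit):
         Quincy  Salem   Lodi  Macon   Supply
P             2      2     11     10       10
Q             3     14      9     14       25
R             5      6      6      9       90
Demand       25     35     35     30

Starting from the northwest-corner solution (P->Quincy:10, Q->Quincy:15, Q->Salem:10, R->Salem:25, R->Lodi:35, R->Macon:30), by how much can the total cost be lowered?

Current plan cost = 10·2 + 15·3 + 10·14 + 25·6 + 35·6 + 30·9 = £835.
Optimal plan:
  P to Salem: 10 units
  Q to Quincy: 25 units
  R to Salem: 25 units
  R to Lodi: 35 units
  R to Macon: 30 units
Optimal cost = £725.
Saving = 835 − 725 = £110.

110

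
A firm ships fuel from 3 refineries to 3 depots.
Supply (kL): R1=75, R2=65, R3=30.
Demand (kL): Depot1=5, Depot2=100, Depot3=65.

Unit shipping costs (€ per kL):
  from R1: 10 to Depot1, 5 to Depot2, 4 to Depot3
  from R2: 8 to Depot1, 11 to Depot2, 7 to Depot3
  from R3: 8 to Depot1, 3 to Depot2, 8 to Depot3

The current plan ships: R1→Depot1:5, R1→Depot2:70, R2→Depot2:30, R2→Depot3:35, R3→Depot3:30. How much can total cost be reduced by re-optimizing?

Current plan cost = 5·10 + 70·5 + 30·11 + 35·7 + 30·8 = €1215.
Optimal plan:
  R1→Depot2: 70 × €5 = €350
  R1→Depot3: 5 × €4 = €20
  R2→Depot1: 5 × €8 = €40
  R2→Depot3: 60 × €7 = €420
  R3→Depot2: 30 × €3 = €90
Optimal cost = €920.
Saving = 1215 − 920 = €295.

295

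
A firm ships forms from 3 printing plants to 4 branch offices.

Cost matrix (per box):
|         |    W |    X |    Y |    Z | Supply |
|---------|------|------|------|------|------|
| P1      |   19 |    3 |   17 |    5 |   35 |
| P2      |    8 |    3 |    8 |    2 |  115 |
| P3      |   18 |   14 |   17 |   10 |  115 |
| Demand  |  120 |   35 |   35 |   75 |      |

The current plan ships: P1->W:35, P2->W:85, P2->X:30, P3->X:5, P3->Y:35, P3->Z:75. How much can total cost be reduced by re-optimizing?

Current plan cost = 35·19 + 85·8 + 30·3 + 5·14 + 35·17 + 75·10 = 2850.
Optimal plan:
  P1 to X: 35 boxes
  P2 to W: 115 boxes
  P3 to W: 5 boxes
  P3 to Y: 35 boxes
  P3 to Z: 75 boxes
Optimal cost = 2460.
Saving = 2850 − 2460 = 390.

390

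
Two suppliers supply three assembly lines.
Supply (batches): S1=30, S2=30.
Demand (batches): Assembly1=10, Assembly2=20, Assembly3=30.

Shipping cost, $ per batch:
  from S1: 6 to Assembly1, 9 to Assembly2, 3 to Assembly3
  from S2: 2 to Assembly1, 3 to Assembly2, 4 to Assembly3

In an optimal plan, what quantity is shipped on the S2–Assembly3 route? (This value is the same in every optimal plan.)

0

Optimal shipments:
  S1->Assembly3: 30 batches
  S2->Assembly1: 10 batches
  S2->Assembly2: 20 batches
Total cost = $170.
The route S2→Assembly3 is not used.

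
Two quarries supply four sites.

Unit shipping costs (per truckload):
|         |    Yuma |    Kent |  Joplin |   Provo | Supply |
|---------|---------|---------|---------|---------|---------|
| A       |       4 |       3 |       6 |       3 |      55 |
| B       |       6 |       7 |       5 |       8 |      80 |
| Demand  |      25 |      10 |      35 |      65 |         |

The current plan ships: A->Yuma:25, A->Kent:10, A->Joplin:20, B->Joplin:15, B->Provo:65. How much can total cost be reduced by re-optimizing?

205

Current plan cost = 25·4 + 10·3 + 20·6 + 15·5 + 65·8 = 845.
Optimal plan:
  A–Provo: 55 truckloads
  B–Yuma: 25 truckloads
  B–Kent: 10 truckloads
  B–Joplin: 35 truckloads
  B–Provo: 10 truckloads
Optimal cost = 640.
Saving = 845 − 640 = 205.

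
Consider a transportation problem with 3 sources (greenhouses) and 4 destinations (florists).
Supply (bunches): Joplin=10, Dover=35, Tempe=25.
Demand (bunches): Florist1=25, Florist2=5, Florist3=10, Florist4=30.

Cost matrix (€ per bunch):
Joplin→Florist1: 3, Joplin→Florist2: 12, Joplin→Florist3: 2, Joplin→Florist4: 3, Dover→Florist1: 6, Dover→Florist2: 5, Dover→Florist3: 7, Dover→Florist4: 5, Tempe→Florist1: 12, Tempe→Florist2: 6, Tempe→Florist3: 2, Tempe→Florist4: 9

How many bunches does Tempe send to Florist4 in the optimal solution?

Optimal shipments:
  Joplin→Florist1: 10 × €3 = €30
  Dover→Florist1: 15 × €6 = €90
  Dover→Florist4: 20 × €5 = €100
  Tempe→Florist2: 5 × €6 = €30
  Tempe→Florist3: 10 × €2 = €20
  Tempe→Florist4: 10 × €9 = €90
Total cost = €360.
So Tempe→Florist4 carries 10 bunches.

10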